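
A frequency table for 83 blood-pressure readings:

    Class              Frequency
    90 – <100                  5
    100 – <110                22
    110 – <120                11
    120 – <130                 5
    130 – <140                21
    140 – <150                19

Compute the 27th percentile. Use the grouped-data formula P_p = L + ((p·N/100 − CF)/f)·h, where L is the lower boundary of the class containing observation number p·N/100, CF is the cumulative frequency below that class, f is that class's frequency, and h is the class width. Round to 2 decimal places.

107.91

N = 83; target position k = 27/100 · 83 = 22.41.
Cumulative frequencies: 5, 27, 38, 43, 64, 83.
Observation 22.41 falls in the class 100 – <110.
L = 100, CF = 5, f = 22, h = 10.
P27 = 100 + ((22.41 − 5)/22)·10 = 100 + 7.91364 = 107.914.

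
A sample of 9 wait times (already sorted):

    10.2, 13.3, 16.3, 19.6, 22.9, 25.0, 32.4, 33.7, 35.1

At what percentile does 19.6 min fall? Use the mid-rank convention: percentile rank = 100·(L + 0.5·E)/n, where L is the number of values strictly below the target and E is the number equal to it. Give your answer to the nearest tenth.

38.9

Count below 19.6: L = 3; count equal: E = 1; n = 9.
Percentile rank = 100·(3 + 0.5·1)/9 = 100·3.5/9 = 38.89.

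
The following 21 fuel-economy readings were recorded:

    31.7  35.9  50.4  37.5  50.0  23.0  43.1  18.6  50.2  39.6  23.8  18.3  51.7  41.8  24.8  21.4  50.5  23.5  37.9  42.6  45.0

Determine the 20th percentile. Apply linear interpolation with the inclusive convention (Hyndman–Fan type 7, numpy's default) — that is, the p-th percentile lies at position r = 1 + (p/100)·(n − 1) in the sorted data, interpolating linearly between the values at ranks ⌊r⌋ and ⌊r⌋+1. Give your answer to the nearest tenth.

23.5

Sorted: 18.3, 18.6, 21.4, 23.0, 23.5, 23.8, 24.8, 31.7, 35.9, 37.5, 37.9, 39.6, 41.8, 42.6, 43.1, 45.0, 50.0, 50.2, 50.4, 50.5, 51.7.
n = 21.
r = 1 + (20/100)·(21 − 1) = 1 + 4 = 5.
r is an integer, so P20 is the value at rank 5: 23.5.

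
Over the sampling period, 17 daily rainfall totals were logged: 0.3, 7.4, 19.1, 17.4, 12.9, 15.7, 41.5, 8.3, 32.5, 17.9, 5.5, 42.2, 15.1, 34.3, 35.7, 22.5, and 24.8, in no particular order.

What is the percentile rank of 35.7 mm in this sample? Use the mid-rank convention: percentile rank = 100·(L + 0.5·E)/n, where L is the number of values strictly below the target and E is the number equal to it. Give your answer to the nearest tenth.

85.3

Sorted: 0.3, 5.5, 7.4, 8.3, 12.9, 15.1, 15.7, 17.4, 17.9, 19.1, 22.5, 24.8, 32.5, 34.3, 35.7, 41.5, 42.2.
Count below 35.7: L = 14; count equal: E = 1; n = 17.
Percentile rank = 100·(14 + 0.5·1)/17 = 100·14.5/17 = 85.29.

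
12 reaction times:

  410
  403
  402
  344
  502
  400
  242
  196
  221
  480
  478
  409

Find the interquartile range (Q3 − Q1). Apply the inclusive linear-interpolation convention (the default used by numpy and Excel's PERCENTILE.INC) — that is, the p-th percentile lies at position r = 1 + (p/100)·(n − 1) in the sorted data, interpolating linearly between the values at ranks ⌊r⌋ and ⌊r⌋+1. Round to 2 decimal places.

108.50

Sorted: 196, 221, 242, 344, 400, 402, 403, 409, 410, 478, 480, 502.
n = 12.
P25: r = 3.75; ranks 3–4 are 242, 344; interpolating gives 318.5.
P75: r = 9.25; ranks 9–10 are 410, 478; interpolating gives 427.
Difference: 427 − 318.5 = 108.5.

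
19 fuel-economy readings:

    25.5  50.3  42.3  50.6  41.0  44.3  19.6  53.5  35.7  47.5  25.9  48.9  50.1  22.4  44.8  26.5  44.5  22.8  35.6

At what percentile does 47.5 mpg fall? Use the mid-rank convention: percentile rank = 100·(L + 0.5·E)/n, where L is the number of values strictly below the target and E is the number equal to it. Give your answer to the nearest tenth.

71.1

Sorted: 19.6, 22.4, 22.8, 25.5, 25.9, 26.5, 35.6, 35.7, 41.0, 42.3, 44.3, 44.5, 44.8, 47.5, 48.9, 50.1, 50.3, 50.6, 53.5.
Count below 47.5: L = 13; count equal: E = 1; n = 19.
Percentile rank = 100·(13 + 0.5·1)/19 = 100·13.5/19 = 71.05.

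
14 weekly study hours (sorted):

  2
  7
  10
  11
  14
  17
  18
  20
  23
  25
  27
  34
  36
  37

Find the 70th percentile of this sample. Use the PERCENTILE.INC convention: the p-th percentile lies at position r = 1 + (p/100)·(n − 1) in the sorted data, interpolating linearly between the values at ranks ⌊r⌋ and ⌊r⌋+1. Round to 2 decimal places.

n = 14.
r = 1 + (70/100)·(14 − 1) = 1 + 9.1 = 10.1.
Rank 10 is 25 and rank 11 is 27.
Interpolate: 25 + 0.1·(27 − 25) = 25 + 0.1·2 = 25.2.

25.20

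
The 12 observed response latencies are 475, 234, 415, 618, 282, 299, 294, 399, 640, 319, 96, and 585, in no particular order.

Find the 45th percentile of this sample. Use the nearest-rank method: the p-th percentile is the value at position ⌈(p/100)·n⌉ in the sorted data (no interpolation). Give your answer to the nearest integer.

Sorted: 96, 234, 282, 294, 299, 319, 399, 415, 475, 585, 618, 640.
n = 12.
Position = ⌈45/100 · 12⌉ = ⌈5.4⌉ = 6.
The value at rank 6 is 319.

319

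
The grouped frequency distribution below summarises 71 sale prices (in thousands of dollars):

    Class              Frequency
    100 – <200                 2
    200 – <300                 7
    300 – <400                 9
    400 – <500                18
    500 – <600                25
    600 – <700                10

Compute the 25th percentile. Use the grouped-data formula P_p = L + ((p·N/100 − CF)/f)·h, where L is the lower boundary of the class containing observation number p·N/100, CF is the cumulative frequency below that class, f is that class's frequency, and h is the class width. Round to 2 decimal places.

397.22

N = 71; target position k = 25/100 · 71 = 17.75.
Cumulative frequencies: 2, 9, 18, 36, 61, 71.
Observation 17.75 falls in the class 300 – <400.
L = 300, CF = 9, f = 9, h = 100.
P25 = 300 + ((17.75 − 9)/9)·100 = 300 + 97.2222 = 397.222.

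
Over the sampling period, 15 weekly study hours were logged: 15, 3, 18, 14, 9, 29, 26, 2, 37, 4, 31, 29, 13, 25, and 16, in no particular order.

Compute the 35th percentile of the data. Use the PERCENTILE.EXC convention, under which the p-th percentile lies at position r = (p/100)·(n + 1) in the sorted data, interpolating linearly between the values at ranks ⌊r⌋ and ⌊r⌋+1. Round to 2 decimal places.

13.60

Sorted: 2, 3, 4, 9, 13, 14, 15, 16, 18, 25, 26, 29, 29, 31, 37.
n = 15.
r = (35/100)·(15 + 1) = 5.6.
Rank 5 is 13 and rank 6 is 14.
Interpolate: 13 + 0.6·(14 − 13) = 13 + 0.6·1 = 13.6.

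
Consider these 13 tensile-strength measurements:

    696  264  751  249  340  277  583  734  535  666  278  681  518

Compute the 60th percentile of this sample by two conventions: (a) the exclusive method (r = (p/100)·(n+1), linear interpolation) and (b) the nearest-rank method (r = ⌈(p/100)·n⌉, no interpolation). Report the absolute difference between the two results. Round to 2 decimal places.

33.20

Sorted: 249, 264, 277, 278, 340, 518, 535, 583, 666, 681, 696, 734, 751.
n = 13.
(a) r = 8.4; between ranks 8 (583) and 9 (666): 616.2.
(b) the nearest-rank method: rank 8 → 583.
|616.2 − 583| = 33.2.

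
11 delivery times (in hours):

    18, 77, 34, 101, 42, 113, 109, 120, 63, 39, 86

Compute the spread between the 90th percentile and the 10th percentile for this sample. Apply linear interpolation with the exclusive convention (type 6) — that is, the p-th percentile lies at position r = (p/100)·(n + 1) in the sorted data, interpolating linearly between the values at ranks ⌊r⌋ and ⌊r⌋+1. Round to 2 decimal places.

Sorted: 18, 34, 39, 42, 63, 77, 86, 101, 109, 113, 120.
n = 11.
P10: r = 1.2; ranks 1–2 are 18, 34; interpolating gives 21.2.
P90: r = 10.8; ranks 10–11 are 113, 120; interpolating gives 118.6.
Difference: 118.6 − 21.2 = 97.4.

97.40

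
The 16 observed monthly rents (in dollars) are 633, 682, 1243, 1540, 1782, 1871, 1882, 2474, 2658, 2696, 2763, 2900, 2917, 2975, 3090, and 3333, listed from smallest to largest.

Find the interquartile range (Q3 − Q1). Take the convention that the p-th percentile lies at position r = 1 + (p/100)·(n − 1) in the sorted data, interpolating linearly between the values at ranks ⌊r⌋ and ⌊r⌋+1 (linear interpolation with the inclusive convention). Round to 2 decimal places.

n = 16.
P25: r = 4.75; ranks 4–5 are 1540, 1782; interpolating gives 1721.5.
P75: r = 12.25; ranks 12–13 are 2900, 2917; interpolating gives 2904.25.
Difference: 2904.25 − 1721.5 = 1182.75.

1182.75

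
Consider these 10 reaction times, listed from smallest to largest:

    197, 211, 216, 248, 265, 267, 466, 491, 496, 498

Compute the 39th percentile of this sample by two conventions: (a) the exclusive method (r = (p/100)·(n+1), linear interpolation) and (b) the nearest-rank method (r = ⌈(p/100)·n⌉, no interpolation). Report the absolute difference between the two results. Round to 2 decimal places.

n = 10.
(a) r = 4.29; between ranks 4 (248) and 5 (265): 252.93.
(b) the nearest-rank method: rank 4 → 248.
|252.93 − 248| = 4.93.

4.93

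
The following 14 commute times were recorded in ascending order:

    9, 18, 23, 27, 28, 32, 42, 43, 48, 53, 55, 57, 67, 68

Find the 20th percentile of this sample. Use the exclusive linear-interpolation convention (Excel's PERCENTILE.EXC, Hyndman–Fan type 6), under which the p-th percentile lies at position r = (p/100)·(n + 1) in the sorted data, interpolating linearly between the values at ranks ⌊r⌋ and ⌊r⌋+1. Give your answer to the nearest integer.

23

n = 14.
r = (20/100)·(14 + 1) = 3.
r is an integer, so P20 is the value at rank 3: 23.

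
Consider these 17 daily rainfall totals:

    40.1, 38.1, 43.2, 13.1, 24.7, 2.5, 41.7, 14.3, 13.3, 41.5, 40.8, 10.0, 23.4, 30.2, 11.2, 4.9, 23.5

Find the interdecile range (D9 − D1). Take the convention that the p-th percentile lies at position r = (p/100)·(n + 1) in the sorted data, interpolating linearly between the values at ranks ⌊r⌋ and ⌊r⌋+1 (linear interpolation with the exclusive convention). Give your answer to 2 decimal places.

37.58

Sorted: 2.5, 4.9, 10.0, 11.2, 13.1, 13.3, 14.3, 23.4, 23.5, 24.7, 30.2, 38.1, 40.1, 40.8, 41.5, 41.7, 43.2.
n = 17.
P10: r = 1.8; ranks 1–2 are 2.5, 4.9; interpolating gives 4.42.
P90: r = 16.2; ranks 16–17 are 41.7, 43.2; interpolating gives 42.
Difference: 42 − 4.42 = 37.58.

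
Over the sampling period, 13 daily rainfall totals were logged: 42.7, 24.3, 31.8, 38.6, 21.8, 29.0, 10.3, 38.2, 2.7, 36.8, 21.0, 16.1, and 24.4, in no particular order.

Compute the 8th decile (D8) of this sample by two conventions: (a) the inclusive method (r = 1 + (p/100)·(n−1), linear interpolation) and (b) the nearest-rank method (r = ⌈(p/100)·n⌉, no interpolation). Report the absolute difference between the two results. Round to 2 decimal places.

0.56

Sorted: 2.7, 10.3, 16.1, 21.0, 21.8, 24.3, 24.4, 29.0, 31.8, 36.8, 38.2, 38.6, 42.7.
n = 13.
(a) r = 10.6; between ranks 10 (36.8) and 11 (38.2): 37.64.
(b) the nearest-rank method: rank 11 → 38.2.
|37.64 − 38.2| = 0.56.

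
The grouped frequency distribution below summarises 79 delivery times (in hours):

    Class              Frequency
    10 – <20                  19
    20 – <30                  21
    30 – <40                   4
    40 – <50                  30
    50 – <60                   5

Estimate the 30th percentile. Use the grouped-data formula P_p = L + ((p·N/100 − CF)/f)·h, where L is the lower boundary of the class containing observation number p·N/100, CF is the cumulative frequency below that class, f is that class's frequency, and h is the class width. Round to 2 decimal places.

22.24

N = 79; target position k = 30/100 · 79 = 23.7.
Cumulative frequencies: 19, 40, 44, 74, 79.
Observation 23.7 falls in the class 20 – <30.
L = 20, CF = 19, f = 21, h = 10.
P30 = 20 + ((23.7 − 19)/21)·10 = 20 + 2.2381 = 22.2381.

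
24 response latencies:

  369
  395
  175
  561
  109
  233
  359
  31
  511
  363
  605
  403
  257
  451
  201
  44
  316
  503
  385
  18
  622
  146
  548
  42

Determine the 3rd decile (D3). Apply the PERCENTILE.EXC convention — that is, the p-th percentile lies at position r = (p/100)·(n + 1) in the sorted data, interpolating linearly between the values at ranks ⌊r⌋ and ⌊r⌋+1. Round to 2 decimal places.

Sorted: 18, 31, 42, 44, 109, 146, 175, 201, 233, 257, 316, 359, 363, 369, 385, 395, 403, 451, 503, 511, 548, 561, 605, 622.
n = 24.
r = (30/100)·(24 + 1) = 7.5.
Rank 7 is 175 and rank 8 is 201.
Interpolate: 175 + 0.5·(201 − 175) = 175 + 0.5·26 = 188.

188.00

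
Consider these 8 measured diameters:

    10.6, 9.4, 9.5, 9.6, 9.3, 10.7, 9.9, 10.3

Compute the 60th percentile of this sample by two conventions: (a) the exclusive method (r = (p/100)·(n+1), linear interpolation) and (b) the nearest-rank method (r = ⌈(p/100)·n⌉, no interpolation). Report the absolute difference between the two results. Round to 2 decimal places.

Sorted: 9.3, 9.4, 9.5, 9.6, 9.9, 10.3, 10.6, 10.7.
n = 8.
(a) r = 5.4; between ranks 5 (9.9) and 6 (10.3): 10.06.
(b) the nearest-rank method: rank 5 → 9.9.
|10.06 − 9.9| = 0.16.

0.16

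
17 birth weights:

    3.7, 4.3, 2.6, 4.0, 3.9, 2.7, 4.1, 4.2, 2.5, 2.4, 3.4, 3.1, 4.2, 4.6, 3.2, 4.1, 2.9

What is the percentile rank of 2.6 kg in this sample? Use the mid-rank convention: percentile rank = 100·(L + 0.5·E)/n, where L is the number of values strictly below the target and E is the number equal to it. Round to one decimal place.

Sorted: 2.4, 2.5, 2.6, 2.7, 2.9, 3.1, 3.2, 3.4, 3.7, 3.9, 4.0, 4.1, 4.1, 4.2, 4.2, 4.3, 4.6.
Count below 2.6: L = 2; count equal: E = 1; n = 17.
Percentile rank = 100·(2 + 0.5·1)/17 = 100·2.5/17 = 14.71.

14.7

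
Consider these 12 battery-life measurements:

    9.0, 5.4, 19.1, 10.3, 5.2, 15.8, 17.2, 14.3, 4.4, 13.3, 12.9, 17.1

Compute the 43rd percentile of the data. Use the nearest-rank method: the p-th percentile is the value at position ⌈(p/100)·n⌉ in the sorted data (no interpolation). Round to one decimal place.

Sorted: 4.4, 5.2, 5.4, 9.0, 10.3, 12.9, 13.3, 14.3, 15.8, 17.1, 17.2, 19.1.
n = 12.
Position = ⌈43/100 · 12⌉ = ⌈5.16⌉ = 6.
The value at rank 6 is 12.9.

12.9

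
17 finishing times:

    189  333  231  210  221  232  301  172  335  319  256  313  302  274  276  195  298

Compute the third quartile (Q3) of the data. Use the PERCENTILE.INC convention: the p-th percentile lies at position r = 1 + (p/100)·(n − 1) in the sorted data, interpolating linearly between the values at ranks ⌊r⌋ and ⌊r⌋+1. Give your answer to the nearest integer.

Sorted: 172, 189, 195, 210, 221, 231, 232, 256, 274, 276, 298, 301, 302, 313, 319, 333, 335.
n = 17.
r = 1 + (75/100)·(17 − 1) = 1 + 12 = 13.
r is an integer, so P75 is the value at rank 13: 302.

302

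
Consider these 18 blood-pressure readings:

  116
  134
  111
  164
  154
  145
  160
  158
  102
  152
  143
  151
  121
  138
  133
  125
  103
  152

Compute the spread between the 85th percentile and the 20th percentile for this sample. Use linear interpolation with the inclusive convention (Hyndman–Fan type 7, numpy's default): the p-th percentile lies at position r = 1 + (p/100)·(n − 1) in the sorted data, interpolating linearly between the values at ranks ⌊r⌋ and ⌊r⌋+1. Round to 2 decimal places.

Sorted: 102, 103, 111, 116, 121, 125, 133, 134, 138, 143, 145, 151, 152, 152, 154, 158, 160, 164.
n = 18.
P20: r = 4.4; ranks 4–5 are 116, 121; interpolating gives 118.
P85: r = 15.45; ranks 15–16 are 154, 158; interpolating gives 155.8.
Difference: 155.8 − 118 = 37.8.

37.80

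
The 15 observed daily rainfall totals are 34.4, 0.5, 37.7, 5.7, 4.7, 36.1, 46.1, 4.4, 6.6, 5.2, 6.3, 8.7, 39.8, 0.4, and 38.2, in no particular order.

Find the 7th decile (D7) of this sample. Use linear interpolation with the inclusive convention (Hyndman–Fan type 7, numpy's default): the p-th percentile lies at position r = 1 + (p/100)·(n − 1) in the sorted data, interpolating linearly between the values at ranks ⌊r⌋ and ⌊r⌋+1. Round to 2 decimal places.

Sorted: 0.4, 0.5, 4.4, 4.7, 5.2, 5.7, 6.3, 6.6, 8.7, 34.4, 36.1, 37.7, 38.2, 39.8, 46.1.
n = 15.
r = 1 + (70/100)·(15 − 1) = 1 + 9.8 = 10.8.
Rank 10 is 34.4 and rank 11 is 36.1.
Interpolate: 34.4 + 0.8·(36.1 − 34.4) = 34.4 + 0.8·1.7 = 35.76.

35.76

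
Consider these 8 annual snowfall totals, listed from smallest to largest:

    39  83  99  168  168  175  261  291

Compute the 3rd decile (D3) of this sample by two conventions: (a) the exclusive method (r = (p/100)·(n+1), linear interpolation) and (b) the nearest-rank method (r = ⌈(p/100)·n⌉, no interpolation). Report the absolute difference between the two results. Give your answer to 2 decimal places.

4.80

n = 8.
(a) r = 2.7; between ranks 2 (83) and 3 (99): 94.2.
(b) the nearest-rank method: rank 3 → 99.
|94.2 − 99| = 4.8.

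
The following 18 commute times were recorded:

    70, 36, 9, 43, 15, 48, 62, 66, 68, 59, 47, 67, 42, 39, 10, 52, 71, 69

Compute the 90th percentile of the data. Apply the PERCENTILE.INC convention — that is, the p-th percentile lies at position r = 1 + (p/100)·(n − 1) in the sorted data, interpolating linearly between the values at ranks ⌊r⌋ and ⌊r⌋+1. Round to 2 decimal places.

Sorted: 9, 10, 15, 36, 39, 42, 43, 47, 48, 52, 59, 62, 66, 67, 68, 69, 70, 71.
n = 18.
r = 1 + (90/100)·(18 − 1) = 1 + 15.3 = 16.3.
Rank 16 is 69 and rank 17 is 70.
Interpolate: 69 + 0.3·(70 − 69) = 69 + 0.3·1 = 69.3.

69.30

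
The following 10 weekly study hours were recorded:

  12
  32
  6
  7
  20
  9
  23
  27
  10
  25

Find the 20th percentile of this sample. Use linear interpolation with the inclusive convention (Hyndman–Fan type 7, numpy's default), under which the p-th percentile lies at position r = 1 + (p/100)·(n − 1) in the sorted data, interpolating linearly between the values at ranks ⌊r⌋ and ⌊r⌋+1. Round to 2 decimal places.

8.60

Sorted: 6, 7, 9, 10, 12, 20, 23, 25, 27, 32.
n = 10.
r = 1 + (20/100)·(10 − 1) = 1 + 1.8 = 2.8.
Rank 2 is 7 and rank 3 is 9.
Interpolate: 7 + 0.8·(9 − 7) = 7 + 0.8·2 = 8.6.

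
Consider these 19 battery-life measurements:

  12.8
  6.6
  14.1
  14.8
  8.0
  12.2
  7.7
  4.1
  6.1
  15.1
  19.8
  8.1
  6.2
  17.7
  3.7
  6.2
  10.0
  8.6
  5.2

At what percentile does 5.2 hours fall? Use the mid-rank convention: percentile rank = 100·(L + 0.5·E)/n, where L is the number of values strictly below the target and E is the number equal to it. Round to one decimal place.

Sorted: 3.7, 4.1, 5.2, 6.1, 6.2, 6.2, 6.6, 7.7, 8.0, 8.1, 8.6, 10.0, 12.2, 12.8, 14.1, 14.8, 15.1, 17.7, 19.8.
Count below 5.2: L = 2; count equal: E = 1; n = 19.
Percentile rank = 100·(2 + 0.5·1)/19 = 100·2.5/19 = 13.16.

13.2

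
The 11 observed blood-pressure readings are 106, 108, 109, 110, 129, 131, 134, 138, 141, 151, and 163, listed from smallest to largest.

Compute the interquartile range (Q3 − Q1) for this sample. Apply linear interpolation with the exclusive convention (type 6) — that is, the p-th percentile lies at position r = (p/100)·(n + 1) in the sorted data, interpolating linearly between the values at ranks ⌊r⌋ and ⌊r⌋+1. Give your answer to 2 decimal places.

n = 11.
P25: r = 3 (integer) → 109.
P75: r = 9 (integer) → 141.
Difference: 141 − 109 = 32.

32.00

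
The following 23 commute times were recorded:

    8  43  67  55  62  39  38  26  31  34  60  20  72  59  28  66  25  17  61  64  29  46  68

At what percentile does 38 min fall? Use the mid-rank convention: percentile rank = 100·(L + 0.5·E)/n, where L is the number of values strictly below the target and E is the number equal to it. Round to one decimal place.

41.3

Sorted: 8, 17, 20, 25, 26, 28, 29, 31, 34, 38, 39, 43, 46, 55, 59, 60, 61, 62, 64, 66, 67, 68, 72.
Count below 38: L = 9; count equal: E = 1; n = 23.
Percentile rank = 100·(9 + 0.5·1)/23 = 100·9.5/23 = 41.3.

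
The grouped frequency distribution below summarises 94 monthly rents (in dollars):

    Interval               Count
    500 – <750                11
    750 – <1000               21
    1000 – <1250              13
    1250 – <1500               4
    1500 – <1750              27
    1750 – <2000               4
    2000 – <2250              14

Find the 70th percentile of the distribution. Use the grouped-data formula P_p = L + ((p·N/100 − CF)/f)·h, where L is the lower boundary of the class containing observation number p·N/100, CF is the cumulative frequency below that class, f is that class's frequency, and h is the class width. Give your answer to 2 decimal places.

N = 94; target position k = 70/100 · 94 = 65.8.
Cumulative frequencies: 11, 32, 45, 49, 76, 80, 94.
Observation 65.8 falls in the class 1500 – <1750.
L = 1500, CF = 49, f = 27, h = 250.
P70 = 1500 + ((65.8 − 49)/27)·250 = 1500 + 155.556 = 1655.56.

1655.56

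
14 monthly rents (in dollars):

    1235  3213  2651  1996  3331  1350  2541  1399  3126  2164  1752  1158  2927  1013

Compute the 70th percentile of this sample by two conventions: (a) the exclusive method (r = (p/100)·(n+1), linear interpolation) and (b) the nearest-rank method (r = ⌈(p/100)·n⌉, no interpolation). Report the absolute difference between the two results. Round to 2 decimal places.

Sorted: 1013, 1158, 1235, 1350, 1399, 1752, 1996, 2164, 2541, 2651, 2927, 3126, 3213, 3331.
n = 14.
(a) r = 10.5; between ranks 10 (2651) and 11 (2927): 2789.
(b) the nearest-rank method: rank 10 → 2651.
|2789 − 2651| = 138.

138.00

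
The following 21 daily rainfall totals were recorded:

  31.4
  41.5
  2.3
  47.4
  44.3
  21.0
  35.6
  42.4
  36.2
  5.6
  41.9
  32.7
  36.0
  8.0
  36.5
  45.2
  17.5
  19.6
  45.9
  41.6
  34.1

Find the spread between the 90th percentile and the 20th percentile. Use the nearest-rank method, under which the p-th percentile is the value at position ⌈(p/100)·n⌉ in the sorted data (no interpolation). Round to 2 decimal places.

Sorted: 2.3, 5.6, 8.0, 17.5, 19.6, 21.0, 31.4, 32.7, 34.1, 35.6, 36.0, 36.2, 36.5, 41.5, 41.6, 41.9, 42.4, 44.3, 45.2, 45.9, 47.4.
n = 21.
P20: rank ⌈20/100·21⌉ = 5 → 19.6.
P90: rank ⌈90/100·21⌉ = 19 → 45.2.
Difference: 45.2 − 19.6 = 25.6.

25.60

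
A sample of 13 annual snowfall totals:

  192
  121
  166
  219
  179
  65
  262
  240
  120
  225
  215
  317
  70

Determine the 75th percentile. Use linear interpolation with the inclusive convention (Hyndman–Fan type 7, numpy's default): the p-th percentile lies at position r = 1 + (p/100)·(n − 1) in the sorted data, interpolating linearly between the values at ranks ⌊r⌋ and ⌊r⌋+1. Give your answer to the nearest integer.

225

Sorted: 65, 70, 120, 121, 166, 179, 192, 215, 219, 225, 240, 262, 317.
n = 13.
r = 1 + (75/100)·(13 − 1) = 1 + 9 = 10.
r is an integer, so P75 is the value at rank 10: 225.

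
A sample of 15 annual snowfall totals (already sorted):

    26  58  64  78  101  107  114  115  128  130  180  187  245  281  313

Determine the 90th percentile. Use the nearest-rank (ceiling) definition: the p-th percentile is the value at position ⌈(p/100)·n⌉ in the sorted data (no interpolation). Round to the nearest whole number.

281

n = 15.
Position = ⌈90/100 · 15⌉ = ⌈13.5⌉ = 14.
The value at rank 14 is 281.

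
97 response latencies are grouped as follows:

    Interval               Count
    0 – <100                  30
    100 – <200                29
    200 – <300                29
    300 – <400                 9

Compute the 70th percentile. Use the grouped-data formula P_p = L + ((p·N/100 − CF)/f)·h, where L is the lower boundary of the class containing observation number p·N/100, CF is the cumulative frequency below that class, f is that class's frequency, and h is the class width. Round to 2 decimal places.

N = 97; target position k = 70/100 · 97 = 67.9.
Cumulative frequencies: 30, 59, 88, 97.
Observation 67.9 falls in the class 200 – <300.
L = 200, CF = 59, f = 29, h = 100.
P70 = 200 + ((67.9 − 59)/29)·100 = 200 + 30.6897 = 230.69.

230.69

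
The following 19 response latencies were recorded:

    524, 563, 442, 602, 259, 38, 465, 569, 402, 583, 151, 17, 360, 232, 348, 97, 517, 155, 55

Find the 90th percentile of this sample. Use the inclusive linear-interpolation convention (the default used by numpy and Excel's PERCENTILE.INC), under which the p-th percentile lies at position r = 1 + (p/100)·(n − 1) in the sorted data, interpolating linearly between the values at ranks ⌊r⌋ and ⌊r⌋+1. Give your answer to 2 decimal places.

571.80

Sorted: 17, 38, 55, 97, 151, 155, 232, 259, 348, 360, 402, 442, 465, 517, 524, 563, 569, 583, 602.
n = 19.
r = 1 + (90/100)·(19 − 1) = 1 + 16.2 = 17.2.
Rank 17 is 569 and rank 18 is 583.
Interpolate: 569 + 0.2·(583 − 569) = 569 + 0.2·14 = 571.8.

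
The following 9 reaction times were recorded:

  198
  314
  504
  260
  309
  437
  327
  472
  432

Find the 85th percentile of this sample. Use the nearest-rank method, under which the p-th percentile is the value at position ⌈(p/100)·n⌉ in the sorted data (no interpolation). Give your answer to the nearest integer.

472

Sorted: 198, 260, 309, 314, 327, 432, 437, 472, 504.
n = 9.
Position = ⌈85/100 · 9⌉ = ⌈7.65⌉ = 8.
The value at rank 8 is 472.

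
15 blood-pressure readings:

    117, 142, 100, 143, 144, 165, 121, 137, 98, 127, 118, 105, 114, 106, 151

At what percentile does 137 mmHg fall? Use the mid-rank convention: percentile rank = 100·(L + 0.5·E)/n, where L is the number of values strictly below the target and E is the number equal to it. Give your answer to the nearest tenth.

63.3

Sorted: 98, 100, 105, 106, 114, 117, 118, 121, 127, 137, 142, 143, 144, 151, 165.
Count below 137: L = 9; count equal: E = 1; n = 15.
Percentile rank = 100·(9 + 0.5·1)/15 = 100·9.5/15 = 63.33.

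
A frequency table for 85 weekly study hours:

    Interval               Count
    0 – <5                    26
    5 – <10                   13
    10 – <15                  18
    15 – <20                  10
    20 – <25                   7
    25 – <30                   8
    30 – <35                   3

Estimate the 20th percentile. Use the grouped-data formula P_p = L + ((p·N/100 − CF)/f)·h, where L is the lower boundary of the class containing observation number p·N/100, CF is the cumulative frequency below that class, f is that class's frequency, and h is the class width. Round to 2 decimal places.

3.27

N = 85; target position k = 20/100 · 85 = 17.
Cumulative frequencies: 26, 39, 57, 67, 74, 82, 85.
Observation 17 falls in the class 0 – <5.
L = 0, CF = 0, f = 26, h = 5.
P20 = 0 + ((17 − 0)/26)·5 = 0 + 3.26923 = 3.26923.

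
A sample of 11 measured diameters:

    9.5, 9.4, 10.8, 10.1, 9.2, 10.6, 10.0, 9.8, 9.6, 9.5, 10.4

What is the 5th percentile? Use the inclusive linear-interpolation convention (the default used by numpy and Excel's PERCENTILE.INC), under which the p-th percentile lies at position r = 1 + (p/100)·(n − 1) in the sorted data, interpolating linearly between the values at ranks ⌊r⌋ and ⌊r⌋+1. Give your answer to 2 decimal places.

Sorted: 9.2, 9.4, 9.5, 9.5, 9.6, 9.8, 10.0, 10.1, 10.4, 10.6, 10.8.
n = 11.
r = 1 + (5/100)·(11 − 1) = 1 + 0.5 = 1.5.
Rank 1 is 9.2 and rank 2 is 9.4.
Interpolate: 9.2 + 0.5·(9.4 − 9.2) = 9.2 + 0.5·0.2 = 9.3.

9.30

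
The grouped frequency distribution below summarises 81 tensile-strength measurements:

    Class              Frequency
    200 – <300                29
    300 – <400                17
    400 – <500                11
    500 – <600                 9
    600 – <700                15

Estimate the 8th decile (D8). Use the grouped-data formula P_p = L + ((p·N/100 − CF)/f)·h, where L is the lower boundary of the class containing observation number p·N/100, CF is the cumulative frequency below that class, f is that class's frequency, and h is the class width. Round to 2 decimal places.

N = 81; target position k = 80/100 · 81 = 64.8.
Cumulative frequencies: 29, 46, 57, 66, 81.
Observation 64.8 falls in the class 500 – <600.
L = 500, CF = 57, f = 9, h = 100.
P80 = 500 + ((64.8 − 57)/9)·100 = 500 + 86.6667 = 586.667.

586.67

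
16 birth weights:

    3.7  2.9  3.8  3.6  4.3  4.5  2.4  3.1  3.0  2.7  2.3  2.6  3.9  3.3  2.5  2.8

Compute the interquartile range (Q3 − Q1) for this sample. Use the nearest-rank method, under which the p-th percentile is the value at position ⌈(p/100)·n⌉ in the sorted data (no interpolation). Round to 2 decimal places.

1.10

Sorted: 2.3, 2.4, 2.5, 2.6, 2.7, 2.8, 2.9, 3.0, 3.1, 3.3, 3.6, 3.7, 3.8, 3.9, 4.3, 4.5.
n = 16.
P25: rank ⌈25/100·16⌉ = 4 → 2.6.
P75: rank ⌈75/100·16⌉ = 12 → 3.7.
Difference: 3.7 − 2.6 = 1.1.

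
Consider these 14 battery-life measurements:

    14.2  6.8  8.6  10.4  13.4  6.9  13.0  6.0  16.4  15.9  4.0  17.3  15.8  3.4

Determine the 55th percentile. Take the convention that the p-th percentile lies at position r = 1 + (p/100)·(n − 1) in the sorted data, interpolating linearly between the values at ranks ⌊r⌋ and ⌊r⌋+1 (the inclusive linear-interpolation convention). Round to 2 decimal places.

13.06

Sorted: 3.4, 4.0, 6.0, 6.8, 6.9, 8.6, 10.4, 13.0, 13.4, 14.2, 15.8, 15.9, 16.4, 17.3.
n = 14.
r = 1 + (55/100)·(14 − 1) = 1 + 7.15 = 8.15.
Rank 8 is 13.0 and rank 9 is 13.4.
Interpolate: 13.0 + 0.15·(13.4 − 13.0) = 13.0 + 0.15·0.4 = 13.06.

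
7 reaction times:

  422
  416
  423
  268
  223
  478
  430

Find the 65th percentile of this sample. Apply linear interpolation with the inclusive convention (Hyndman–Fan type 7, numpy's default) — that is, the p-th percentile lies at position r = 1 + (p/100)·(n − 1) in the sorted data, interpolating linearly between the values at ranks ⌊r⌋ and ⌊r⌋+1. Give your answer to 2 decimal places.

422.90

Sorted: 223, 268, 416, 422, 423, 430, 478.
n = 7.
r = 1 + (65/100)·(7 − 1) = 1 + 3.9 = 4.9.
Rank 4 is 422 and rank 5 is 423.
Interpolate: 422 + 0.9·(423 − 422) = 422 + 0.9·1 = 422.9.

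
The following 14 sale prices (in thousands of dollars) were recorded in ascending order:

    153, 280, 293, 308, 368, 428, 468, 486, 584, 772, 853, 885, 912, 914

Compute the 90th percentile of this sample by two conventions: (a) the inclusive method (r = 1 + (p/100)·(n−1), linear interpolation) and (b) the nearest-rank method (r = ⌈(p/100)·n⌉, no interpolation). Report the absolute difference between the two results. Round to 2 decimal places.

8.10

n = 14.
(a) r = 12.7; between ranks 12 (885) and 13 (912): 903.9.
(b) the nearest-rank method: rank 13 → 912.
|903.9 − 912| = 8.1.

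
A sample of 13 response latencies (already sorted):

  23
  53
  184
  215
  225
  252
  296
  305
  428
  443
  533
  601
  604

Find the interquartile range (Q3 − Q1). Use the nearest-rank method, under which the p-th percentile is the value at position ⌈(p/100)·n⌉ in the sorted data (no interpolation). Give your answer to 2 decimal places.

n = 13.
P25: rank ⌈25/100·13⌉ = 4 → 215.
P75: rank ⌈75/100·13⌉ = 10 → 443.
Difference: 443 − 215 = 228.

228.00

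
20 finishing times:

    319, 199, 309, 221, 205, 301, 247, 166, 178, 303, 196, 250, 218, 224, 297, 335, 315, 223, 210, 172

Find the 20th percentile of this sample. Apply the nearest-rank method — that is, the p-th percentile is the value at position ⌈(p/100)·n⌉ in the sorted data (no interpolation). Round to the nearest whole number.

196

Sorted: 166, 172, 178, 196, 199, 205, 210, 218, 221, 223, 224, 247, 250, 297, 301, 303, 309, 315, 319, 335.
n = 20.
Position = ⌈20/100 · 20⌉ = ⌈4⌉ = 4.
The value at rank 4 is 196.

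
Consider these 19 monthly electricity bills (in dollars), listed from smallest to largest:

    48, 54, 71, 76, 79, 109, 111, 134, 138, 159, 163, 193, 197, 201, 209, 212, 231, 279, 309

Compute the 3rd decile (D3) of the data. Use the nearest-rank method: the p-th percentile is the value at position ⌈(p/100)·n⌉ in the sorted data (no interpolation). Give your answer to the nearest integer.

109

n = 19.
Position = ⌈30/100 · 19⌉ = ⌈5.7⌉ = 6.
The value at rank 6 is 109.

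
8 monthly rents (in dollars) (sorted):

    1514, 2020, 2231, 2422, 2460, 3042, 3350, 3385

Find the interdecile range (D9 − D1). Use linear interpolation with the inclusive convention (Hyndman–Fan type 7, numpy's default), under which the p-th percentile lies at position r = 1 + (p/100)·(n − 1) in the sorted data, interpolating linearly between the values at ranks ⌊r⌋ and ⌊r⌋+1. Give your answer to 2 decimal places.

n = 8.
P10: r = 1.7; ranks 1–2 are 1514, 2020; interpolating gives 1868.2.
P90: r = 7.3; ranks 7–8 are 3350, 3385; interpolating gives 3360.5.
Difference: 3360.5 − 1868.2 = 1492.3.

1492.30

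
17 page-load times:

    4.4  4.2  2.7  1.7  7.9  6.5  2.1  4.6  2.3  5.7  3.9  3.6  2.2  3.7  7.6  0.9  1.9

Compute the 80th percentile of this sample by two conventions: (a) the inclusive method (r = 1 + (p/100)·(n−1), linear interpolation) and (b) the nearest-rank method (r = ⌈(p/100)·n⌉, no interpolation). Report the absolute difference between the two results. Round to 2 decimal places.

0.22

Sorted: 0.9, 1.7, 1.9, 2.1, 2.2, 2.3, 2.7, 3.6, 3.7, 3.9, 4.2, 4.4, 4.6, 5.7, 6.5, 7.6, 7.9.
n = 17.
(a) r = 13.8; between ranks 13 (4.6) and 14 (5.7): 5.48.
(b) the nearest-rank method: rank 14 → 5.7.
|5.48 − 5.7| = 0.22.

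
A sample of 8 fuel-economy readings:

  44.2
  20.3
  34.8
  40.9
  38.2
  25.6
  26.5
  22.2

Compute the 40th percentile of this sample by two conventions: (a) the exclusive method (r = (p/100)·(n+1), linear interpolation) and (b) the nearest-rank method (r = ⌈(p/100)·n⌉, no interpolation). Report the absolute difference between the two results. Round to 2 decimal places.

Sorted: 20.3, 22.2, 25.6, 26.5, 34.8, 38.2, 40.9, 44.2.
n = 8.
(a) r = 3.6; between ranks 3 (25.6) and 4 (26.5): 26.14.
(b) the nearest-rank method: rank 4 → 26.5.
|26.14 − 26.5| = 0.36.

0.36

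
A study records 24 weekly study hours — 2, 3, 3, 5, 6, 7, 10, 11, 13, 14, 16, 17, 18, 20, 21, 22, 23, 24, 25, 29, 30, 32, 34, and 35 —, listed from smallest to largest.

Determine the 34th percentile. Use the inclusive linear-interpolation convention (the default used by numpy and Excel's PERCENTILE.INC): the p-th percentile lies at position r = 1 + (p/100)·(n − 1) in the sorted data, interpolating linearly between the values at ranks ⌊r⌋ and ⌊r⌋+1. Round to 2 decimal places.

12.64

n = 24.
r = 1 + (34/100)·(24 − 1) = 1 + 7.82 = 8.82.
Rank 8 is 11 and rank 9 is 13.
Interpolate: 11 + 0.82·(13 − 11) = 11 + 0.82·2 = 12.64.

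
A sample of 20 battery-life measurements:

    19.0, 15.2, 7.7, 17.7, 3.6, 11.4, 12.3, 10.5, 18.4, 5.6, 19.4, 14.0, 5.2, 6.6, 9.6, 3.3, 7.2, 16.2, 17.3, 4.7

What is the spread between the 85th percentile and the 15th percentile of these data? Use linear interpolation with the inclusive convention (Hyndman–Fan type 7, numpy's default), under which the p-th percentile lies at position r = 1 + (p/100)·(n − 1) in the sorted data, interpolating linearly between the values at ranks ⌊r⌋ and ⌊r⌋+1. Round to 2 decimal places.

Sorted: 3.3, 3.6, 4.7, 5.2, 5.6, 6.6, 7.2, 7.7, 9.6, 10.5, 11.4, 12.3, 14.0, 15.2, 16.2, 17.3, 17.7, 18.4, 19.0, 19.4.
n = 20.
P15: r = 3.85; ranks 3–4 are 4.7, 5.2; interpolating gives 5.125.
P85: r = 17.15; ranks 17–18 are 17.7, 18.4; interpolating gives 17.805.
Difference: 17.805 − 5.125 = 12.68.

12.68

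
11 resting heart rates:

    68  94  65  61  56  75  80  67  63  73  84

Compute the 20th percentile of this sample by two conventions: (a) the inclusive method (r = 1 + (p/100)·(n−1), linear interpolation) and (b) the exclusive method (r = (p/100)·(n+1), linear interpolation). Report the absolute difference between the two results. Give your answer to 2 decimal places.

Sorted: 56, 61, 63, 65, 67, 68, 73, 75, 80, 84, 94.
n = 11.
(a) r = 3 → value at rank 3 = 63.
(b) r = 2.4; between ranks 2 (61) and 3 (63): 61.8.
|63 − 61.8| = 1.2.

1.20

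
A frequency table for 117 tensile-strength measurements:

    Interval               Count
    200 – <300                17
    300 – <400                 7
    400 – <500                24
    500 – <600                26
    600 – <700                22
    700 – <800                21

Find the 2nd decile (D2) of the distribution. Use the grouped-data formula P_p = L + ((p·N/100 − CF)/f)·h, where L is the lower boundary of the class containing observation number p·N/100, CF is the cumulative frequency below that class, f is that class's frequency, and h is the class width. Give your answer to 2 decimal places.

N = 117; target position k = 20/100 · 117 = 23.4.
Cumulative frequencies: 17, 24, 48, 74, 96, 117.
Observation 23.4 falls in the class 300 – <400.
L = 300, CF = 17, f = 7, h = 100.
P20 = 300 + ((23.4 − 17)/7)·100 = 300 + 91.4286 = 391.429.

391.43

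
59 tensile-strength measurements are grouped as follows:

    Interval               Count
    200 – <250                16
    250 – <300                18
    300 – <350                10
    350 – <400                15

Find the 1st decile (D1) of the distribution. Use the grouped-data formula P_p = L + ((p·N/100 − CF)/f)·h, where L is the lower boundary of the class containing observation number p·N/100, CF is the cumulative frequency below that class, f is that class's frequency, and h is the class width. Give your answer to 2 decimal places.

N = 59; target position k = 10/100 · 59 = 5.9.
Cumulative frequencies: 16, 34, 44, 59.
Observation 5.9 falls in the class 200 – <250.
L = 200, CF = 0, f = 16, h = 50.
P10 = 200 + ((5.9 − 0)/16)·50 = 200 + 18.4375 = 218.438.

218.44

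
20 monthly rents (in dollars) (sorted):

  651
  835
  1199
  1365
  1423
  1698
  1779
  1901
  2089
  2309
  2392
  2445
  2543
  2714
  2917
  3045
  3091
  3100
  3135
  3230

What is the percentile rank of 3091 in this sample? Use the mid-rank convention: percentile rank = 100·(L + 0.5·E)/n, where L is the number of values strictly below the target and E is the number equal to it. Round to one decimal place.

Count below 3091: L = 16; count equal: E = 1; n = 20.
Percentile rank = 100·(16 + 0.5·1)/20 = 100·16.5/20 = 82.5.

82.5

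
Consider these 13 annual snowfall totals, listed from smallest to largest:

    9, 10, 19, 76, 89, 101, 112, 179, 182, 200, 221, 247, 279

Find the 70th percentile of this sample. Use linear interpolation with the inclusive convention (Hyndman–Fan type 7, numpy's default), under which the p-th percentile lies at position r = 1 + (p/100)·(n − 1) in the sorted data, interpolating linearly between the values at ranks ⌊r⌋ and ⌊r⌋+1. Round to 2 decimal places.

n = 13.
r = 1 + (70/100)·(13 − 1) = 1 + 8.4 = 9.4.
Rank 9 is 182 and rank 10 is 200.
Interpolate: 182 + 0.4·(200 − 182) = 182 + 0.4·18 = 189.2.

189.20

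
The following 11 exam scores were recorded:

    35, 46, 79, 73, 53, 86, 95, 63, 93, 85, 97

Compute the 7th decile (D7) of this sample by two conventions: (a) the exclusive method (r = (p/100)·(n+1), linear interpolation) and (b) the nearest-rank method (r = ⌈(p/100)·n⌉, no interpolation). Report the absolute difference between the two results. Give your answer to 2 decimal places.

2.80

Sorted: 35, 46, 53, 63, 73, 79, 85, 86, 93, 95, 97.
n = 11.
(a) r = 8.4; between ranks 8 (86) and 9 (93): 88.8.
(b) the nearest-rank method: rank 8 → 86.
|88.8 − 86| = 2.8.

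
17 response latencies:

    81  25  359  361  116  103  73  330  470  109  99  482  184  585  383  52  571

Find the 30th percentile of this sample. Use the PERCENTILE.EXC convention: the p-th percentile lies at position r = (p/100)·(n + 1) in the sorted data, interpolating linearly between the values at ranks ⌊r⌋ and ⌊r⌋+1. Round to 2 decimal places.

Sorted: 25, 52, 73, 81, 99, 103, 109, 116, 184, 330, 359, 361, 383, 470, 482, 571, 585.
n = 17.
r = (30/100)·(17 + 1) = 5.4.
Rank 5 is 99 and rank 6 is 103.
Interpolate: 99 + 0.4·(103 − 99) = 99 + 0.4·4 = 100.6.

100.60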